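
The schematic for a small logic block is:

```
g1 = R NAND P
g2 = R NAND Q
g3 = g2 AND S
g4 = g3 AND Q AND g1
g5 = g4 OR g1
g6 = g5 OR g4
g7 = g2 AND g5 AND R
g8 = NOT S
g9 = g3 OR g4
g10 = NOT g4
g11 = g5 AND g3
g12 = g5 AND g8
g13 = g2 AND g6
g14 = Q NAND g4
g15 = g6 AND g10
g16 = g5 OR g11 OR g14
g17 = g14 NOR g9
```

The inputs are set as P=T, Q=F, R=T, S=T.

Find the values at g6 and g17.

g6 = F  g17 = F

g1 = R NAND P = T NAND T = F
g2 = R NAND Q = T NAND F = T
g3 = g2 AND S = T AND T = T
g4 = g3 AND Q AND g1 = T AND F AND F = F
g5 = g4 OR g1 = F OR F = F
g6 = g5 OR g4 = F OR F = F
g9 = g3 OR g4 = T OR F = T
g14 = Q NAND g4 = F NAND F = T
g17 = g14 NOR g9 = T NOR T = F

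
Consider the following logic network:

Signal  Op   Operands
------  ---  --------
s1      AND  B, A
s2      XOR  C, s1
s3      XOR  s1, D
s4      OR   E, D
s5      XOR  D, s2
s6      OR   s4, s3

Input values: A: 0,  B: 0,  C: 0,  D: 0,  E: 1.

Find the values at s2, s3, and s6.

s2 = 0  s3 = 0  s6 = 1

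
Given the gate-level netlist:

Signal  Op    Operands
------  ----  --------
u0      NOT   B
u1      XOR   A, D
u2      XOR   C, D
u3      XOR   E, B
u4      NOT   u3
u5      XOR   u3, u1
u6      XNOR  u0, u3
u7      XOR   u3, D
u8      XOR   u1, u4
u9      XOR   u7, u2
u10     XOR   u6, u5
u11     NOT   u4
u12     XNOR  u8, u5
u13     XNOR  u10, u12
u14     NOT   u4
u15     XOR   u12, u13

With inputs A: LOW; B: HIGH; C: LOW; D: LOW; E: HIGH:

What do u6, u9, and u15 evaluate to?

u0 = NOT B = NOT HIGH = LOW
u1 = A XOR D = LOW XOR LOW = LOW
u2 = C XOR D = LOW XOR LOW = LOW
u3 = E XOR B = HIGH XOR HIGH = LOW
u4 = NOT u3 = NOT LOW = HIGH
u5 = u3 XOR u1 = LOW XOR LOW = LOW
u6 = u0 XNOR u3 = LOW XNOR LOW = HIGH
u7 = u3 XOR D = LOW XOR LOW = LOW
u8 = u1 XOR u4 = LOW XOR HIGH = HIGH
u9 = u7 XOR u2 = LOW XOR LOW = LOW
u10 = u6 XOR u5 = HIGH XOR LOW = HIGH
u12 = u8 XNOR u5 = HIGH XNOR LOW = LOW
u13 = u10 XNOR u12 = HIGH XNOR LOW = LOW
u15 = u12 XOR u13 = LOW XOR LOW = LOW

u6 = HIGH  u9 = LOW  u15 = LOW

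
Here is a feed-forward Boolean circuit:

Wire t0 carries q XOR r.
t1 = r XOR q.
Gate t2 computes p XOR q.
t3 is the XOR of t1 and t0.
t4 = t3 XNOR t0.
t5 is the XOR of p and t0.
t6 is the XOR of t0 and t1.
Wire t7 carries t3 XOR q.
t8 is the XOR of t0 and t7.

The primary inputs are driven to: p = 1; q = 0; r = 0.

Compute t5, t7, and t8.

t0 = q XOR r = 0 XOR 0 = 0
t1 = r XOR q = 0 XOR 0 = 0
t3 = t1 XOR t0 = 0 XOR 0 = 0
t5 = p XOR t0 = 1 XOR 0 = 1
t7 = t3 XOR q = 0 XOR 0 = 0
t8 = t0 XOR t7 = 0 XOR 0 = 0

t5 = 1, t7 = 0, t8 = 0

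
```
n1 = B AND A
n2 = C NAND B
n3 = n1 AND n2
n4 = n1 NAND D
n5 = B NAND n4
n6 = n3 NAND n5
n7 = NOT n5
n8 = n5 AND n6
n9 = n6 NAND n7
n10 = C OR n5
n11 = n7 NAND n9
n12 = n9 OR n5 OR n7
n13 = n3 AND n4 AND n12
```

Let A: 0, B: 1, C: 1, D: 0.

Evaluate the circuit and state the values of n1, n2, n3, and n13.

n1 = B AND A = 1 AND 0 = 0
n2 = C NAND B = 1 NAND 1 = 0
n3 = n1 AND n2 = 0 AND 0 = 0
n4 = n1 NAND D = 0 NAND 0 = 1
n5 = B NAND n4 = 1 NAND 1 = 0
n6 = n3 NAND n5 = 0 NAND 0 = 1
n7 = NOT n5 = NOT 0 = 1
n9 = n6 NAND n7 = 1 NAND 1 = 0
n12 = n9 OR n5 OR n7 = 0 OR 0 OR 1 = 1
n13 = n3 AND n4 AND n12 = 0 AND 1 AND 1 = 0

n1 = 0  n2 = 0  n3 = 0  n13 = 0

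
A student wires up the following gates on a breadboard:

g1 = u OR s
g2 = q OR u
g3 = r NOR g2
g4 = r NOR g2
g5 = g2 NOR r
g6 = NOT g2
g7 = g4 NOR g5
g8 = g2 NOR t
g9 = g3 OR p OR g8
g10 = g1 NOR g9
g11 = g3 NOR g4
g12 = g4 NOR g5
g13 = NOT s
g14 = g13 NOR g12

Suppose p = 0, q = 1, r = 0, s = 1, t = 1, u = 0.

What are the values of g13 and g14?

g13 = 0, g14 = 0

g2 = q OR u = 1 OR 0 = 1
g4 = r NOR g2 = 0 NOR 1 = 0
g5 = g2 NOR r = 1 NOR 0 = 0
g12 = g4 NOR g5 = 0 NOR 0 = 1
g13 = NOT s = NOT 1 = 0
g14 = g13 NOR g12 = 0 NOR 1 = 0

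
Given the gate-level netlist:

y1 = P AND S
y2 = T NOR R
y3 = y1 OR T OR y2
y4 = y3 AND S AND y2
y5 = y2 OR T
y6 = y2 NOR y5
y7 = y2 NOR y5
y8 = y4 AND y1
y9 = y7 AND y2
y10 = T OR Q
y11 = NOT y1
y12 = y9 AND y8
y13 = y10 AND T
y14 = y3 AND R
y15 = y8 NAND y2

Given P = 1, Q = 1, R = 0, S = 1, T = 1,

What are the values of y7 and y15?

y7 = 0; y15 = 1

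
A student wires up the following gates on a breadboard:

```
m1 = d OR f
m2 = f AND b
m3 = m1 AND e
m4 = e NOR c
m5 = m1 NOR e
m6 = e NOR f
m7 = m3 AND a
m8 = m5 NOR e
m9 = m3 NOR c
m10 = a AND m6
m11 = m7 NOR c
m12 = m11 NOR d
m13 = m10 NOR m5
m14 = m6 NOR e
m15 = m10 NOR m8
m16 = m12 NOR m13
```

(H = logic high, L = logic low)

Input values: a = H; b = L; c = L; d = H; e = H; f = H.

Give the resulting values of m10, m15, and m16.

m10 = L; m15 = H; m16 = L

m1 = d OR f = H OR H = H
m3 = m1 AND e = H AND H = H
m5 = m1 NOR e = H NOR H = L
m6 = e NOR f = H NOR H = L
m7 = m3 AND a = H AND H = H
m8 = m5 NOR e = L NOR H = L
m10 = a AND m6 = H AND L = L
m11 = m7 NOR c = H NOR L = L
m12 = m11 NOR d = L NOR H = L
m13 = m10 NOR m5 = L NOR L = H
m15 = m10 NOR m8 = L NOR L = H
m16 = m12 NOR m13 = L NOR H = L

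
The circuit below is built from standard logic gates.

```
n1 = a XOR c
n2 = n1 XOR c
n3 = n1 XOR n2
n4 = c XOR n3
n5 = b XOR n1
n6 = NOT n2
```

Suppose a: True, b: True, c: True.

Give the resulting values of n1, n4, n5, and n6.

n1 = False  n4 = False  n5 = True  n6 = False

n1 = a XOR c = True XOR True = False
n2 = n1 XOR c = False XOR True = True
n3 = n1 XOR n2 = False XOR True = True
n4 = c XOR n3 = True XOR True = False
n5 = b XOR n1 = True XOR False = True
n6 = NOT n2 = NOT True = False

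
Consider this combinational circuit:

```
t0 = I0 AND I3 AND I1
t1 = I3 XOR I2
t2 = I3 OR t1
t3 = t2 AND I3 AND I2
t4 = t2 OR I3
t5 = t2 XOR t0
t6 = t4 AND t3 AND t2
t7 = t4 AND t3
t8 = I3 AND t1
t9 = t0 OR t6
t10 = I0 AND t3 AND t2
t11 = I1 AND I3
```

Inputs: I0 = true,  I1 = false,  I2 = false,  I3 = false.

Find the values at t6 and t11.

t6 = false, t11 = false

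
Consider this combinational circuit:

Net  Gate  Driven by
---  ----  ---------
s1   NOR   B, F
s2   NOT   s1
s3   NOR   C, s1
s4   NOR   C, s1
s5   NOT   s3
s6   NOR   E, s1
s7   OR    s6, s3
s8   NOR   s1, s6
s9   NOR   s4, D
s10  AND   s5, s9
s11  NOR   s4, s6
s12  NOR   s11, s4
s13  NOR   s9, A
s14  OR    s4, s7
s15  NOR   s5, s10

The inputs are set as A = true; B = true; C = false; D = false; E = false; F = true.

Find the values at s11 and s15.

s11 = false, s15 = true

s1 = B NOR F = true NOR true = false
s3 = C NOR s1 = false NOR false = true
s4 = C NOR s1 = false NOR false = true
s5 = NOT s3 = NOT true = false
s6 = E NOR s1 = false NOR false = true
s9 = s4 NOR D = true NOR false = false
s10 = s5 AND s9 = false AND false = false
s11 = s4 NOR s6 = true NOR true = false
s15 = s5 NOR s10 = false NOR false = true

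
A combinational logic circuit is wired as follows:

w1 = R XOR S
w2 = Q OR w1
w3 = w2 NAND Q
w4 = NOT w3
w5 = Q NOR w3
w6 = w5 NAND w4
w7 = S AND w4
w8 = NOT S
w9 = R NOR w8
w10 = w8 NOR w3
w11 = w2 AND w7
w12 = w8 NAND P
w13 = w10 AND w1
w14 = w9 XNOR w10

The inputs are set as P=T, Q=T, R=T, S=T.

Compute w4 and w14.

w4 = T; w14 = F

w1 = R XOR S = T XOR T = F
w2 = Q OR w1 = T OR F = T
w3 = w2 NAND Q = T NAND T = F
w4 = NOT w3 = NOT F = T
w8 = NOT S = NOT T = F
w9 = R NOR w8 = T NOR F = F
w10 = w8 NOR w3 = F NOR F = T
w14 = w9 XNOR w10 = F XNOR T = F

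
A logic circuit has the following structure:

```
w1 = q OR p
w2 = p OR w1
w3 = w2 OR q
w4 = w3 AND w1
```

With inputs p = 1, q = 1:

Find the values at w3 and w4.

w3 = 1, w4 = 1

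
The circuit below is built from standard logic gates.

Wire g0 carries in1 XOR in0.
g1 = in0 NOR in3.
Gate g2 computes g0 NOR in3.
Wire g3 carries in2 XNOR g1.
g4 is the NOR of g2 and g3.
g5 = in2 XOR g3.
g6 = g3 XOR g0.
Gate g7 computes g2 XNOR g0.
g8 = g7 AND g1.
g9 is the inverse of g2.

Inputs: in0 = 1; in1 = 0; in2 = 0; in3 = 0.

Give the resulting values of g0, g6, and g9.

g0 = in1 XOR in0 = 0 XOR 1 = 1
g1 = in0 NOR in3 = 1 NOR 0 = 0
g2 = g0 NOR in3 = 1 NOR 0 = 0
g3 = in2 XNOR g1 = 0 XNOR 0 = 1
g6 = g3 XOR g0 = 1 XOR 1 = 0
g9 = NOT g2 = NOT 0 = 1

g0 = 1; g6 = 0; g9 = 1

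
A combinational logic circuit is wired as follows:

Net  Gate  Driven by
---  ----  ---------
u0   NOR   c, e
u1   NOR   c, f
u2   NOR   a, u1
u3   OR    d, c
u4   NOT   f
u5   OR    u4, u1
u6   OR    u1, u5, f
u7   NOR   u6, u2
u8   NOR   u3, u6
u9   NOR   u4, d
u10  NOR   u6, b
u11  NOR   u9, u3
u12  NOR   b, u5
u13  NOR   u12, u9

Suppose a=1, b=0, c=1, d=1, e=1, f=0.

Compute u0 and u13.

u0 = 0  u13 = 1

u0 = c NOR e = 1 NOR 1 = 0
u1 = c NOR f = 1 NOR 0 = 0
u4 = NOT f = NOT 0 = 1
u5 = u4 OR u1 = 1 OR 0 = 1
u9 = u4 NOR d = 1 NOR 1 = 0
u12 = b NOR u5 = 0 NOR 1 = 0
u13 = u12 NOR u9 = 0 NOR 0 = 1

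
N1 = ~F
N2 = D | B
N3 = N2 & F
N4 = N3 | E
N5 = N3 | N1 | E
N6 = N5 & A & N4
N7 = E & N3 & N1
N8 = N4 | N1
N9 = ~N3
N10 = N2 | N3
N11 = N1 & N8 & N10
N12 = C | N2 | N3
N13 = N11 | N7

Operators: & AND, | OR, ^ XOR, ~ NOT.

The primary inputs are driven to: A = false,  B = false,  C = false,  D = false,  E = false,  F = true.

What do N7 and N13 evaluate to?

N7 = false, N13 = false

N1 = NOT F = NOT true = false
N2 = D OR B = false OR false = false
N3 = N2 AND F = false AND true = false
N4 = N3 OR E = false OR false = false
N7 = E AND N3 AND N1 = false AND false AND false = false
N8 = N4 OR N1 = false OR false = false
N10 = N2 OR N3 = false OR false = false
N11 = N1 AND N8 AND N10 = false AND false AND false = false
N13 = N11 OR N7 = false OR false = false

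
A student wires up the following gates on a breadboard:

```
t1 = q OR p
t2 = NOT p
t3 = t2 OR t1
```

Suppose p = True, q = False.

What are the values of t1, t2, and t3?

t1 = True  t2 = False  t3 = True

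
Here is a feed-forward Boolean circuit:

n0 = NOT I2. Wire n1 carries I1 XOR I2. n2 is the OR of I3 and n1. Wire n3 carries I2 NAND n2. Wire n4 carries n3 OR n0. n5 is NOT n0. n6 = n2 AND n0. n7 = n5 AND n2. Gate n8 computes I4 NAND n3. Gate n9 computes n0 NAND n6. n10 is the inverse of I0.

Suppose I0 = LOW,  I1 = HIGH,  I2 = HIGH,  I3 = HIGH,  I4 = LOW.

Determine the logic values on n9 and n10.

n0 = NOT I2 = NOT HIGH = LOW
n1 = I1 XOR I2 = HIGH XOR HIGH = LOW
n2 = I3 OR n1 = HIGH OR LOW = HIGH
n6 = n2 AND n0 = HIGH AND LOW = LOW
n9 = n0 NAND n6 = LOW NAND LOW = HIGH
n10 = NOT I0 = NOT LOW = HIGH

n9 = HIGH; n10 = HIGH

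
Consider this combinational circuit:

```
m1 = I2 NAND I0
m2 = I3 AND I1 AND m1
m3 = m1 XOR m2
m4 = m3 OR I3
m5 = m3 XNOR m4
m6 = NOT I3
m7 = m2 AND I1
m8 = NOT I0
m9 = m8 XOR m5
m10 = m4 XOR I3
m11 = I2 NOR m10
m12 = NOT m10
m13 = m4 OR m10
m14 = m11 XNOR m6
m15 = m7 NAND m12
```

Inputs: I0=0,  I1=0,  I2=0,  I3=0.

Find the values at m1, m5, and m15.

m1 = 1; m5 = 1; m15 = 1

m1 = I2 NAND I0 = 0 NAND 0 = 1
m2 = I3 AND I1 AND m1 = 0 AND 0 AND 1 = 0
m3 = m1 XOR m2 = 1 XOR 0 = 1
m4 = m3 OR I3 = 1 OR 0 = 1
m5 = m3 XNOR m4 = 1 XNOR 1 = 1
m7 = m2 AND I1 = 0 AND 0 = 0
m10 = m4 XOR I3 = 1 XOR 0 = 1
m12 = NOT m10 = NOT 1 = 0
m15 = m7 NAND m12 = 0 NAND 0 = 1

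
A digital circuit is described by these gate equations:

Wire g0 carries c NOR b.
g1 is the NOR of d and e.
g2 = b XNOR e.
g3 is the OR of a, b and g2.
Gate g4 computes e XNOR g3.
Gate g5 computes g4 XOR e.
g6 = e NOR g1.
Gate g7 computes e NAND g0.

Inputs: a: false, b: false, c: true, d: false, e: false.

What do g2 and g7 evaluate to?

g0 = c NOR b = true NOR false = false
g2 = b XNOR e = false XNOR false = true
g7 = e NAND g0 = false NAND false = true

g2 = true, g7 = true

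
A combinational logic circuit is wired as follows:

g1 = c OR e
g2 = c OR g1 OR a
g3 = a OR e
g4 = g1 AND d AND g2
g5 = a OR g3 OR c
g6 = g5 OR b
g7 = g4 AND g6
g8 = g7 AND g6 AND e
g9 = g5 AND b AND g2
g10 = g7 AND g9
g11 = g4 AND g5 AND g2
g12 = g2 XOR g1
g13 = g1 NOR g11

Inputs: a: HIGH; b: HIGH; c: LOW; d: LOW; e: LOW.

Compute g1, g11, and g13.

g1 = c OR e = LOW OR LOW = LOW
g2 = c OR g1 OR a = LOW OR LOW OR HIGH = HIGH
g3 = a OR e = HIGH OR LOW = HIGH
g4 = g1 AND d AND g2 = LOW AND LOW AND HIGH = LOW
g5 = a OR g3 OR c = HIGH OR HIGH OR LOW = HIGH
g11 = g4 AND g5 AND g2 = LOW AND HIGH AND HIGH = LOW
g13 = g1 NOR g11 = LOW NOR LOW = HIGH

g1 = LOW; g11 = LOW; g13 = HIGH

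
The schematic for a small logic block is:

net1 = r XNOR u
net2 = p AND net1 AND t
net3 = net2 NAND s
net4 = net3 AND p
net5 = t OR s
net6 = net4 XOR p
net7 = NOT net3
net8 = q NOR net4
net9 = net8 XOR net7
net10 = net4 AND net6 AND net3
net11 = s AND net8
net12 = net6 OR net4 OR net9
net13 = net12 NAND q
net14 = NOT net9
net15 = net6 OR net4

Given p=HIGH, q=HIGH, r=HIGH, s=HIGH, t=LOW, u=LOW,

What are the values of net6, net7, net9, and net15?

net6 = LOW; net7 = LOW; net9 = LOW; net15 = HIGH

net1 = r XNOR u = HIGH XNOR LOW = LOW
net2 = p AND net1 AND t = HIGH AND LOW AND LOW = LOW
net3 = net2 NAND s = LOW NAND HIGH = HIGH
net4 = net3 AND p = HIGH AND HIGH = HIGH
net6 = net4 XOR p = HIGH XOR HIGH = LOW
net7 = NOT net3 = NOT HIGH = LOW
net8 = q NOR net4 = HIGH NOR HIGH = LOW
net9 = net8 XOR net7 = LOW XOR LOW = LOW
net15 = net6 OR net4 = LOW OR HIGH = HIGH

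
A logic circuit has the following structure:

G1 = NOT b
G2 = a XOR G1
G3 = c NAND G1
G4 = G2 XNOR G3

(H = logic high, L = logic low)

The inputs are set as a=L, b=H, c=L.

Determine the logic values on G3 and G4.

G3 = H, G4 = L

G1 = NOT b = NOT H = L
G2 = a XOR G1 = L XOR L = L
G3 = c NAND G1 = L NAND L = H
G4 = G2 XNOR G3 = L XNOR H = L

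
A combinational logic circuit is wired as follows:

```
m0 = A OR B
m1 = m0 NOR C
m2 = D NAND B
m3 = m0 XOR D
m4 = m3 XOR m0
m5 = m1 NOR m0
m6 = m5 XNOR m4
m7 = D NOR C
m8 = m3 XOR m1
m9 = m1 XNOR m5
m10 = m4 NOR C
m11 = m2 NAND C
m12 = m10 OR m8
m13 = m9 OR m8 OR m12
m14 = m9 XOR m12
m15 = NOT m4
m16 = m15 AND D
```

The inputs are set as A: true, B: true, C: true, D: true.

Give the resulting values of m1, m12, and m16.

m1 = false; m12 = false; m16 = false

m0 = A OR B = true OR true = true
m1 = m0 NOR C = true NOR true = false
m3 = m0 XOR D = true XOR true = false
m4 = m3 XOR m0 = false XOR true = true
m8 = m3 XOR m1 = false XOR false = false
m10 = m4 NOR C = true NOR true = false
m12 = m10 OR m8 = false OR false = false
m15 = NOT m4 = NOT true = false
m16 = m15 AND D = false AND true = false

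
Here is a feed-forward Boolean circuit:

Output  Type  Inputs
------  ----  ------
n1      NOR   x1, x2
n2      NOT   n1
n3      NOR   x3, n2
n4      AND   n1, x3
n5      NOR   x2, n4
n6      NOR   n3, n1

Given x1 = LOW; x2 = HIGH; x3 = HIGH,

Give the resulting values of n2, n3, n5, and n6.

n1 = x1 NOR x2 = LOW NOR HIGH = LOW
n2 = NOT n1 = NOT LOW = HIGH
n3 = x3 NOR n2 = HIGH NOR HIGH = LOW
n4 = n1 AND x3 = LOW AND HIGH = LOW
n5 = x2 NOR n4 = HIGH NOR LOW = LOW
n6 = n3 NOR n1 = LOW NOR LOW = HIGH

n2 = HIGH, n3 = LOW, n5 = LOW, n6 = HIGH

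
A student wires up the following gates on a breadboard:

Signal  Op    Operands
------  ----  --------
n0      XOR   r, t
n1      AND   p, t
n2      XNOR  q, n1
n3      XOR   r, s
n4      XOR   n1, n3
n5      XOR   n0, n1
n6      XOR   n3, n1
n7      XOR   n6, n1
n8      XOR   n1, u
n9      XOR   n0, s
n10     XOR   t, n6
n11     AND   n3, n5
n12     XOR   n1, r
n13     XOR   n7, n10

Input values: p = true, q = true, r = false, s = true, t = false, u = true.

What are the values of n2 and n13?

n2 = false, n13 = false

n1 = p AND t = true AND false = false
n2 = q XNOR n1 = true XNOR false = false
n3 = r XOR s = false XOR true = true
n6 = n3 XOR n1 = true XOR false = true
n7 = n6 XOR n1 = true XOR false = true
n10 = t XOR n6 = false XOR true = true
n13 = n7 XOR n10 = true XOR true = false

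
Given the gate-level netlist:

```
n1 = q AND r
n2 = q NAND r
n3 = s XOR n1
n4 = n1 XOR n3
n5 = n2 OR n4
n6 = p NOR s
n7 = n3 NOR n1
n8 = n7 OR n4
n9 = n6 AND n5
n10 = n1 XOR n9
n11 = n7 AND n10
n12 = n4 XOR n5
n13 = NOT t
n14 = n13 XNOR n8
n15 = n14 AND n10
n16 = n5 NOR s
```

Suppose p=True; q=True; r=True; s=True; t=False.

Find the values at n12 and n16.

n1 = q AND r = True AND True = True
n2 = q NAND r = True NAND True = False
n3 = s XOR n1 = True XOR True = False
n4 = n1 XOR n3 = True XOR False = True
n5 = n2 OR n4 = False OR True = True
n12 = n4 XOR n5 = True XOR True = False
n16 = n5 NOR s = True NOR True = False

n12 = False, n16 = False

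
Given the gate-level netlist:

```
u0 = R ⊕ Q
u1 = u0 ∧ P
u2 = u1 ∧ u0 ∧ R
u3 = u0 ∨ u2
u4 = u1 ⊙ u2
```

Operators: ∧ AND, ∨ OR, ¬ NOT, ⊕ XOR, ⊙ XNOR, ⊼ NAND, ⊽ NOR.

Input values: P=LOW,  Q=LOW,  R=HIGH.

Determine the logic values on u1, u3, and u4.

u0 = R XOR Q = HIGH XOR LOW = HIGH
u1 = u0 AND P = HIGH AND LOW = LOW
u2 = u1 AND u0 AND R = LOW AND HIGH AND HIGH = LOW
u3 = u0 OR u2 = HIGH OR LOW = HIGH
u4 = u1 XNOR u2 = LOW XNOR LOW = HIGH

u1 = LOW  u3 = HIGH  u4 = HIGH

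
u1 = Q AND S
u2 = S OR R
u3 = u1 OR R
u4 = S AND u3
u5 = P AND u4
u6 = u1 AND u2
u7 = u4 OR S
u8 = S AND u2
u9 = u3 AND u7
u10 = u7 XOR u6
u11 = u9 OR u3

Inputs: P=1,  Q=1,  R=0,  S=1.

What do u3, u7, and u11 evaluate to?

u3 = 1, u7 = 1, u11 = 1

u1 = Q AND S = 1 AND 1 = 1
u3 = u1 OR R = 1 OR 0 = 1
u4 = S AND u3 = 1 AND 1 = 1
u7 = u4 OR S = 1 OR 1 = 1
u9 = u3 AND u7 = 1 AND 1 = 1
u11 = u9 OR u3 = 1 OR 1 = 1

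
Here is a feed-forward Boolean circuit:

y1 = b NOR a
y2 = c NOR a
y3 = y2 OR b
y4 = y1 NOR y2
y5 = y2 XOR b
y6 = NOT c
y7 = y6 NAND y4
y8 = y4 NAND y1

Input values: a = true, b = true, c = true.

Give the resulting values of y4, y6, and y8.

y1 = b NOR a = true NOR true = false
y2 = c NOR a = true NOR true = false
y4 = y1 NOR y2 = false NOR false = true
y6 = NOT c = NOT true = false
y8 = y4 NAND y1 = true NAND false = true

y4 = true, y6 = false, y8 = true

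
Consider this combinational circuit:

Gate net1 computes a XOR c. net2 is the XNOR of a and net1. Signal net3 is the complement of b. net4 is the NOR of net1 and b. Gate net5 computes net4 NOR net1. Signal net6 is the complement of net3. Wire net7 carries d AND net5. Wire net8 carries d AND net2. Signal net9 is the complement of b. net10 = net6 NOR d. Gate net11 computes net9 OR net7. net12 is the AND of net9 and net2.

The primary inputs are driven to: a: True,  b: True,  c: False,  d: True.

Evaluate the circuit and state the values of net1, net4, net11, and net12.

net1 = True  net4 = False  net11 = False  net12 = False

net1 = a XOR c = True XOR False = True
net2 = a XNOR net1 = True XNOR True = True
net4 = net1 NOR b = True NOR True = False
net5 = net4 NOR net1 = False NOR True = False
net7 = d AND net5 = True AND False = False
net9 = NOT b = NOT True = False
net11 = net9 OR net7 = False OR False = False
net12 = net9 AND net2 = False AND True = False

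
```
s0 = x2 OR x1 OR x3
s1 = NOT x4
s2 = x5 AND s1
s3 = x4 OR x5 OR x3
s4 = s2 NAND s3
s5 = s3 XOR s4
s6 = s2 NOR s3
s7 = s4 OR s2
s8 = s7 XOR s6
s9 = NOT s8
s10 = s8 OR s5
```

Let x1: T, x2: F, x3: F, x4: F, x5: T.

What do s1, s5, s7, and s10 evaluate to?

s1 = T  s5 = T  s7 = T  s10 = T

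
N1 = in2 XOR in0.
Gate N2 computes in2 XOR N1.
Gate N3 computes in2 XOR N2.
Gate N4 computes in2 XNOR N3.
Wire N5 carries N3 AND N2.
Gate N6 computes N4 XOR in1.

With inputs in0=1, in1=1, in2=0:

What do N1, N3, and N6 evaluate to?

N1 = in2 XOR in0 = 0 XOR 1 = 1
N2 = in2 XOR N1 = 0 XOR 1 = 1
N3 = in2 XOR N2 = 0 XOR 1 = 1
N4 = in2 XNOR N3 = 0 XNOR 1 = 0
N6 = N4 XOR in1 = 0 XOR 1 = 1

N1 = 1, N3 = 1, N6 = 1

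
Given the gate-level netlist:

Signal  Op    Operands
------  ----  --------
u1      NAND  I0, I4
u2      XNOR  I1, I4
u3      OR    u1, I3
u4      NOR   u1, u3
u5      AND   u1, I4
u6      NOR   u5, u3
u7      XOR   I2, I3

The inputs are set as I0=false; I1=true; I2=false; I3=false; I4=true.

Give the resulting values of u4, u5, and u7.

u4 = false  u5 = true  u7 = false

u1 = I0 NAND I4 = false NAND true = true
u3 = u1 OR I3 = true OR false = true
u4 = u1 NOR u3 = true NOR true = false
u5 = u1 AND I4 = true AND true = true
u7 = I2 XOR I3 = false XOR false = false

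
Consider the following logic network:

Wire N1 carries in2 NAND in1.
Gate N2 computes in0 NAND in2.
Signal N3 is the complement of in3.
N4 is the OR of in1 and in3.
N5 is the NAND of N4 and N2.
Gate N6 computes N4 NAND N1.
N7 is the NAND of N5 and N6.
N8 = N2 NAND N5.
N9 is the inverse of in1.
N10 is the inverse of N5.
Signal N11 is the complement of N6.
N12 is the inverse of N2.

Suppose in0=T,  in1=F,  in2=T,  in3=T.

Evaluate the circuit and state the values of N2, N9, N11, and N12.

N1 = in2 NAND in1 = T NAND F = T
N2 = in0 NAND in2 = T NAND T = F
N4 = in1 OR in3 = F OR T = T
N6 = N4 NAND N1 = T NAND T = F
N9 = NOT in1 = NOT F = T
N11 = NOT N6 = NOT F = T
N12 = NOT N2 = NOT F = T

N2 = F, N9 = T, N11 = T, N12 = T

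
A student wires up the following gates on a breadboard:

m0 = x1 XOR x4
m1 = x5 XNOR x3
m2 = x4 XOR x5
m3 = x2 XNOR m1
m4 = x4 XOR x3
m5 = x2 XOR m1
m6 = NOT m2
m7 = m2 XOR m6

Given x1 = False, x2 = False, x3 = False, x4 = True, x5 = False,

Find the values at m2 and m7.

m2 = x4 XOR x5 = True XOR False = True
m6 = NOT m2 = NOT True = False
m7 = m2 XOR m6 = True XOR False = True

m2 = True; m7 = True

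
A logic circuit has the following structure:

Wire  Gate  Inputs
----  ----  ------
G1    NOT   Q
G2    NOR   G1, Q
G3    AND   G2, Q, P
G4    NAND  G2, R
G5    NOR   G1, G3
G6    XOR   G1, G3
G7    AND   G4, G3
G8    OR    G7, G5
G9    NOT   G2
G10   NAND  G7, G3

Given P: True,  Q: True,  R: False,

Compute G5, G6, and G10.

G5 = True, G6 = False, G10 = True

G1 = NOT Q = NOT True = False
G2 = G1 NOR Q = False NOR True = False
G3 = G2 AND Q AND P = False AND True AND True = False
G4 = G2 NAND R = False NAND False = True
G5 = G1 NOR G3 = False NOR False = True
G6 = G1 XOR G3 = False XOR False = False
G7 = G4 AND G3 = True AND False = False
G10 = G7 NAND G3 = False NAND False = True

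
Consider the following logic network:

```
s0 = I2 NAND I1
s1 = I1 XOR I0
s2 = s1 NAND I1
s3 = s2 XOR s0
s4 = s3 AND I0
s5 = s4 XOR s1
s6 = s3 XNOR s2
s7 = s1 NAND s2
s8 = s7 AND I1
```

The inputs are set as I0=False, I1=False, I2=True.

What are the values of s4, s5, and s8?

s0 = I2 NAND I1 = True NAND False = True
s1 = I1 XOR I0 = False XOR False = False
s2 = s1 NAND I1 = False NAND False = True
s3 = s2 XOR s0 = True XOR True = False
s4 = s3 AND I0 = False AND False = False
s5 = s4 XOR s1 = False XOR False = False
s7 = s1 NAND s2 = False NAND True = True
s8 = s7 AND I1 = True AND False = False

s4 = False; s5 = False; s8 = False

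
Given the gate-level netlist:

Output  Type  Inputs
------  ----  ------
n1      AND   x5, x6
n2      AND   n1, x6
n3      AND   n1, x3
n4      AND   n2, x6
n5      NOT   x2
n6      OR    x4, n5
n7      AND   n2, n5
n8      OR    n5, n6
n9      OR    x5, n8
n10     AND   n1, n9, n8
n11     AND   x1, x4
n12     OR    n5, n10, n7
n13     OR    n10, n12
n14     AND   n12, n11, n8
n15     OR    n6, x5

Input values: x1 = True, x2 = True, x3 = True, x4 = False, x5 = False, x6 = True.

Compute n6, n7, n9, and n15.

n1 = x5 AND x6 = False AND True = False
n2 = n1 AND x6 = False AND True = False
n5 = NOT x2 = NOT True = False
n6 = x4 OR n5 = False OR False = False
n7 = n2 AND n5 = False AND False = False
n8 = n5 OR n6 = False OR False = False
n9 = x5 OR n8 = False OR False = False
n15 = n6 OR x5 = False OR False = False

n6 = False, n7 = False, n9 = False, n15 = False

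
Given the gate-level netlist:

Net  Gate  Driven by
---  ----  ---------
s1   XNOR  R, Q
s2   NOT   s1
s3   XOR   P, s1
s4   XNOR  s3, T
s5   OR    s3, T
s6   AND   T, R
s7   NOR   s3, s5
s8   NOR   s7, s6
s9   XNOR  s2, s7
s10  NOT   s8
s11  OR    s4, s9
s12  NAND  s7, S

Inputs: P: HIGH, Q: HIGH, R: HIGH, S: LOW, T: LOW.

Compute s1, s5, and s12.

s1 = HIGH  s5 = LOW  s12 = HIGH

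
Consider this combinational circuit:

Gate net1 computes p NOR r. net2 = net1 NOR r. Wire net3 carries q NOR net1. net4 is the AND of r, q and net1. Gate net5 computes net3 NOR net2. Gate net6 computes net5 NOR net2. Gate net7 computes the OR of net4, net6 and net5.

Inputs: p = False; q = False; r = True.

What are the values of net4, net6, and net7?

net4 = False; net6 = True; net7 = True

net1 = p NOR r = False NOR True = False
net2 = net1 NOR r = False NOR True = False
net3 = q NOR net1 = False NOR False = True
net4 = r AND q AND net1 = True AND False AND False = False
net5 = net3 NOR net2 = True NOR False = False
net6 = net5 NOR net2 = False NOR False = True
net7 = net4 OR net6 OR net5 = False OR True OR False = True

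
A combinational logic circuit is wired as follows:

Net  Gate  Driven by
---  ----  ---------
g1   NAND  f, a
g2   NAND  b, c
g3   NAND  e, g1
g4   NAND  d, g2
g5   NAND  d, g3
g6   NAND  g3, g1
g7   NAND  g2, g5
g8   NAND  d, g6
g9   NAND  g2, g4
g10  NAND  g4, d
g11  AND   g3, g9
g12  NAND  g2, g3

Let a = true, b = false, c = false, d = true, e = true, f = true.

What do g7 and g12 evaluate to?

g1 = f NAND a = true NAND true = false
g2 = b NAND c = false NAND false = true
g3 = e NAND g1 = true NAND false = true
g5 = d NAND g3 = true NAND true = false
g7 = g2 NAND g5 = true NAND false = true
g12 = g2 NAND g3 = true NAND true = false

g7 = true, g12 = false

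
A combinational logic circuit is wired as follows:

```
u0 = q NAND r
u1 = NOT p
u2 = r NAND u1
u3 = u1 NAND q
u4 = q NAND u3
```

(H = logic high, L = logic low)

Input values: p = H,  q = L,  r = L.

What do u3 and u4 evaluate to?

u1 = NOT p = NOT H = L
u3 = u1 NAND q = L NAND L = H
u4 = q NAND u3 = L NAND H = H

u3 = H, u4 = H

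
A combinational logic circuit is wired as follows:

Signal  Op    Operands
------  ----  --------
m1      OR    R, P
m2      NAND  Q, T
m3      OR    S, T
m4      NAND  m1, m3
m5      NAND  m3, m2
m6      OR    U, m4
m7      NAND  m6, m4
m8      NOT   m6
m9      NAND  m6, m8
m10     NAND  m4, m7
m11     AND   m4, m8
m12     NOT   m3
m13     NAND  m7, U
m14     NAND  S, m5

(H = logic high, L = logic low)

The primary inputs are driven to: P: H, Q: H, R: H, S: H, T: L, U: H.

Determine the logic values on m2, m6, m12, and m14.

m1 = R OR P = H OR H = H
m2 = Q NAND T = H NAND L = H
m3 = S OR T = H OR L = H
m4 = m1 NAND m3 = H NAND H = L
m5 = m3 NAND m2 = H NAND H = L
m6 = U OR m4 = H OR L = H
m12 = NOT m3 = NOT H = L
m14 = S NAND m5 = H NAND L = H

m2 = H, m6 = H, m12 = L, m14 = H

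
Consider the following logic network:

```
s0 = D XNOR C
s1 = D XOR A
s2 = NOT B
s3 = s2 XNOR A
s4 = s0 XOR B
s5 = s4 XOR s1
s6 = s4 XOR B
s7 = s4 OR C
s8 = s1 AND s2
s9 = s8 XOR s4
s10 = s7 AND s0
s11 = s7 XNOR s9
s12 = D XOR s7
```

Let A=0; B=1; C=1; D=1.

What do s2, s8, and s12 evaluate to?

s0 = D XNOR C = 1 XNOR 1 = 1
s1 = D XOR A = 1 XOR 0 = 1
s2 = NOT B = NOT 1 = 0
s4 = s0 XOR B = 1 XOR 1 = 0
s7 = s4 OR C = 0 OR 1 = 1
s8 = s1 AND s2 = 1 AND 0 = 0
s12 = D XOR s7 = 1 XOR 1 = 0

s2 = 0; s8 = 0; s12 = 0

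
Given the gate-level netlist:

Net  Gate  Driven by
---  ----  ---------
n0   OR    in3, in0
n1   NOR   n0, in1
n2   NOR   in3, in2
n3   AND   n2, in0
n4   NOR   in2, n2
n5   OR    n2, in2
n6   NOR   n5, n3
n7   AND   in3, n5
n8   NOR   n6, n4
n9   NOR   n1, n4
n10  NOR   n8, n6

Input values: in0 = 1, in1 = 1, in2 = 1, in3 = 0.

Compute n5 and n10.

n2 = in3 NOR in2 = 0 NOR 1 = 0
n3 = n2 AND in0 = 0 AND 1 = 0
n4 = in2 NOR n2 = 1 NOR 0 = 0
n5 = n2 OR in2 = 0 OR 1 = 1
n6 = n5 NOR n3 = 1 NOR 0 = 0
n8 = n6 NOR n4 = 0 NOR 0 = 1
n10 = n8 NOR n6 = 1 NOR 0 = 0

n5 = 1, n10 = 0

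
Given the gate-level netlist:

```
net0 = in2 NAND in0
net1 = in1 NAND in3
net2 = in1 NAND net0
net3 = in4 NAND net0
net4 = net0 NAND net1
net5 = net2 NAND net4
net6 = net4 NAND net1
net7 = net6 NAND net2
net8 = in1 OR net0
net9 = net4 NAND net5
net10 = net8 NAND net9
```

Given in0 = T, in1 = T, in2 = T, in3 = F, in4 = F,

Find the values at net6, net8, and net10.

net6 = F, net8 = T, net10 = F

net0 = in2 NAND in0 = T NAND T = F
net1 = in1 NAND in3 = T NAND F = T
net2 = in1 NAND net0 = T NAND F = T
net4 = net0 NAND net1 = F NAND T = T
net5 = net2 NAND net4 = T NAND T = F
net6 = net4 NAND net1 = T NAND T = F
net8 = in1 OR net0 = T OR F = T
net9 = net4 NAND net5 = T NAND F = T
net10 = net8 NAND net9 = T NAND T = F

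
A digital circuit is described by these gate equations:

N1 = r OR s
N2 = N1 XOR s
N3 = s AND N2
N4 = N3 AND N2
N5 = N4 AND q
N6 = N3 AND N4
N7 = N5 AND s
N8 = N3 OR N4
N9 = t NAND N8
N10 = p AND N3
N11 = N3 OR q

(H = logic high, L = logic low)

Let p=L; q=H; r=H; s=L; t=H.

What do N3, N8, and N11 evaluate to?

N3 = L, N8 = L, N11 = H

N1 = r OR s = H OR L = H
N2 = N1 XOR s = H XOR L = H
N3 = s AND N2 = L AND H = L
N4 = N3 AND N2 = L AND H = L
N8 = N3 OR N4 = L OR L = L
N11 = N3 OR q = L OR H = H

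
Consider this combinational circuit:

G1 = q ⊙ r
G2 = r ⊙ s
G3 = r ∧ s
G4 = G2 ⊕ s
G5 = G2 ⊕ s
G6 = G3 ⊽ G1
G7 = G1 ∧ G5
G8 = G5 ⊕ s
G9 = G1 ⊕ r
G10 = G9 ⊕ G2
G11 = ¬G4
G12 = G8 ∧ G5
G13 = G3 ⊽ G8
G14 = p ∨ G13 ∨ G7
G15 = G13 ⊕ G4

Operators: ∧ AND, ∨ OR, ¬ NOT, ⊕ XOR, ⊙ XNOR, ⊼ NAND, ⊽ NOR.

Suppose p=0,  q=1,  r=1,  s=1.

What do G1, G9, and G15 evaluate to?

G1 = q XNOR r = 1 XNOR 1 = 1
G2 = r XNOR s = 1 XNOR 1 = 1
G3 = r AND s = 1 AND 1 = 1
G4 = G2 XOR s = 1 XOR 1 = 0
G5 = G2 XOR s = 1 XOR 1 = 0
G8 = G5 XOR s = 0 XOR 1 = 1
G9 = G1 XOR r = 1 XOR 1 = 0
G13 = G3 NOR G8 = 1 NOR 1 = 0
G15 = G13 XOR G4 = 0 XOR 0 = 0

G1 = 1, G9 = 0, G15 = 0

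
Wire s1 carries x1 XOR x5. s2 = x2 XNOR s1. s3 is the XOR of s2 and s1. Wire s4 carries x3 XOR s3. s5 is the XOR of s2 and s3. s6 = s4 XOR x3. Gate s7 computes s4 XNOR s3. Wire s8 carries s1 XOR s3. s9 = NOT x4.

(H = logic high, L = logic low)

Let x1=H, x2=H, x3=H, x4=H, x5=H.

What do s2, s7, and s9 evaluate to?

s2 = L  s7 = L  s9 = L

s1 = x1 XOR x5 = H XOR H = L
s2 = x2 XNOR s1 = H XNOR L = L
s3 = s2 XOR s1 = L XOR L = L
s4 = x3 XOR s3 = H XOR L = H
s7 = s4 XNOR s3 = H XNOR L = L
s9 = NOT x4 = NOT H = L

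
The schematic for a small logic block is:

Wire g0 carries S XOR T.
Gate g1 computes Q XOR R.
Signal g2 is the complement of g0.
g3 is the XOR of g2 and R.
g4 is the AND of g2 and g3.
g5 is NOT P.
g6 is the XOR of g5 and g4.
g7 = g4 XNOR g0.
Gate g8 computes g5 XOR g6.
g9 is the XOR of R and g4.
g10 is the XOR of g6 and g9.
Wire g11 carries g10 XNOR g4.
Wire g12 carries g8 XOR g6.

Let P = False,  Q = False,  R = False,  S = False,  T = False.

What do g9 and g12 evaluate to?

g9 = True, g12 = True

g0 = S XOR T = False XOR False = False
g2 = NOT g0 = NOT False = True
g3 = g2 XOR R = True XOR False = True
g4 = g2 AND g3 = True AND True = True
g5 = NOT P = NOT False = True
g6 = g5 XOR g4 = True XOR True = False
g8 = g5 XOR g6 = True XOR False = True
g9 = R XOR g4 = False XOR True = True
g12 = g8 XOR g6 = True XOR False = True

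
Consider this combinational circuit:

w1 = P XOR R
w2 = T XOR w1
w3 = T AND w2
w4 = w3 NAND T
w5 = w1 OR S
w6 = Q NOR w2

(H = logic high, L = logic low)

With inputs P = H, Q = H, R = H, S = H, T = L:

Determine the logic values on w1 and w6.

w1 = P XOR R = H XOR H = L
w2 = T XOR w1 = L XOR L = L
w6 = Q NOR w2 = H NOR L = L

w1 = L, w6 = L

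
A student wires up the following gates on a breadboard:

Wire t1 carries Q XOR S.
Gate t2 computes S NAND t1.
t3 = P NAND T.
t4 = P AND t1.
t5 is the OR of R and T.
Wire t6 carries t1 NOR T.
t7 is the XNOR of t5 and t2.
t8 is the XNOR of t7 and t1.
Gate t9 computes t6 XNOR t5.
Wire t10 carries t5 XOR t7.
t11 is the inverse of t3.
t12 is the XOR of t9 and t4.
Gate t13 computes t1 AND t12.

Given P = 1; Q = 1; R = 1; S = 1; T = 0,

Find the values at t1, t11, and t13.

t1 = 0; t11 = 0; t13 = 0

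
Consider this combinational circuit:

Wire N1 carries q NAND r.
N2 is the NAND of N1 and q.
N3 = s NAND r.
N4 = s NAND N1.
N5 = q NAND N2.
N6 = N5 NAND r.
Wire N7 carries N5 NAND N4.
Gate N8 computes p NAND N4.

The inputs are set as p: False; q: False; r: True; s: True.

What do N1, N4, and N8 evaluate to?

N1 = True; N4 = False; N8 = True

N1 = q NAND r = False NAND True = True
N4 = s NAND N1 = True NAND True = False
N8 = p NAND N4 = False NAND False = True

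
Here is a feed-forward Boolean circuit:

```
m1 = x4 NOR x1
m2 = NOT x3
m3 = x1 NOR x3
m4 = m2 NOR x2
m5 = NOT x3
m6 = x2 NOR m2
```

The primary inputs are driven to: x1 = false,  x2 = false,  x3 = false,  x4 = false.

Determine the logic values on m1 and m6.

m1 = true  m6 = false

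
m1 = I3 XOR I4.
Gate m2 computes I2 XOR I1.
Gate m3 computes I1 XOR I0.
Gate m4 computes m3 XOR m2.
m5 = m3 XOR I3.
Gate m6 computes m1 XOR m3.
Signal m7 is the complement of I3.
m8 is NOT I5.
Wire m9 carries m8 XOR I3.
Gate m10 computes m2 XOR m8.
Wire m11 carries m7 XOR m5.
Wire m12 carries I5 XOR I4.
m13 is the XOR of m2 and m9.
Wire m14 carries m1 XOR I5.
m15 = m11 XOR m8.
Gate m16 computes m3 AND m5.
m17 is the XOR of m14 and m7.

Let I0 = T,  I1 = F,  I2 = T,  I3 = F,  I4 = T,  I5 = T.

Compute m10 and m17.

m10 = T, m17 = T

m1 = I3 XOR I4 = F XOR T = T
m2 = I2 XOR I1 = T XOR F = T
m7 = NOT I3 = NOT F = T
m8 = NOT I5 = NOT T = F
m10 = m2 XOR m8 = T XOR F = T
m14 = m1 XOR I5 = T XOR T = F
m17 = m14 XOR m7 = F XOR T = T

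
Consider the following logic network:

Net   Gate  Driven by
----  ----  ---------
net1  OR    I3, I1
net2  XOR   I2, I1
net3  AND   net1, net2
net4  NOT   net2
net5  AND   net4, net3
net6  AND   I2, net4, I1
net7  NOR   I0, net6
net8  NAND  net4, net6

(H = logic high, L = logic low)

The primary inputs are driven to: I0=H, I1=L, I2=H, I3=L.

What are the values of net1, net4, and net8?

net1 = I3 OR I1 = L OR L = L
net2 = I2 XOR I1 = H XOR L = H
net4 = NOT net2 = NOT H = L
net6 = I2 AND net4 AND I1 = H AND L AND L = L
net8 = net4 NAND net6 = L NAND L = H

net1 = L; net4 = L; net8 = H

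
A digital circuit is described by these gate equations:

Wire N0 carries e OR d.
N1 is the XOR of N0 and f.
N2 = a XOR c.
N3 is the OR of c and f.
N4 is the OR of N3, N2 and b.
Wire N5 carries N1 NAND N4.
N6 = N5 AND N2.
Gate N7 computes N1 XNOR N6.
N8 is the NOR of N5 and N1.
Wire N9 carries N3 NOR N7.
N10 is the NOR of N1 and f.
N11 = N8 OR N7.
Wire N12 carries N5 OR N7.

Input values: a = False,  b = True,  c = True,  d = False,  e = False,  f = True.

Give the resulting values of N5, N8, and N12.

N5 = False, N8 = False, N12 = False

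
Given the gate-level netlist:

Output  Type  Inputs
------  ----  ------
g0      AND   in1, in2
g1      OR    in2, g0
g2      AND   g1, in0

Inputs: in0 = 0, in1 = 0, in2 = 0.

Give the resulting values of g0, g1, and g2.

g0 = in1 AND in2 = 0 AND 0 = 0
g1 = in2 OR g0 = 0 OR 0 = 0
g2 = g1 AND in0 = 0 AND 0 = 0

g0 = 0, g1 = 0, g2 = 0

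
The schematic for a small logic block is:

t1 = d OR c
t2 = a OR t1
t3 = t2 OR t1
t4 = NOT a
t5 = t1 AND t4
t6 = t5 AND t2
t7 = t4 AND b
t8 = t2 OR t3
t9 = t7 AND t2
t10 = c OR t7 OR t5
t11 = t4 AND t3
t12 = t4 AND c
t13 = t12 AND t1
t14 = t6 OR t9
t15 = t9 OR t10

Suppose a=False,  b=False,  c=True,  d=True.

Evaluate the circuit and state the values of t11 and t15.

t11 = True  t15 = True

t1 = d OR c = True OR True = True
t2 = a OR t1 = False OR True = True
t3 = t2 OR t1 = True OR True = True
t4 = NOT a = NOT False = True
t5 = t1 AND t4 = True AND True = True
t7 = t4 AND b = True AND False = False
t9 = t7 AND t2 = False AND True = False
t10 = c OR t7 OR t5 = True OR False OR True = True
t11 = t4 AND t3 = True AND True = True
t15 = t9 OR t10 = False OR True = True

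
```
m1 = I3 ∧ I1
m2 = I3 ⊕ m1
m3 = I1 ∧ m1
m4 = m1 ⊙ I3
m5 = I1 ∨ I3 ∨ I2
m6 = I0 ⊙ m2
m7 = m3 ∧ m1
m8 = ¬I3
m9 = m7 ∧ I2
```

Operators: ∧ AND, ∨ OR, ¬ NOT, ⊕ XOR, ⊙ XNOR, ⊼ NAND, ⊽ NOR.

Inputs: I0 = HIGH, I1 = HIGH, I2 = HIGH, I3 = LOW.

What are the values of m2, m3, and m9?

m2 = LOW, m3 = LOW, m9 = LOW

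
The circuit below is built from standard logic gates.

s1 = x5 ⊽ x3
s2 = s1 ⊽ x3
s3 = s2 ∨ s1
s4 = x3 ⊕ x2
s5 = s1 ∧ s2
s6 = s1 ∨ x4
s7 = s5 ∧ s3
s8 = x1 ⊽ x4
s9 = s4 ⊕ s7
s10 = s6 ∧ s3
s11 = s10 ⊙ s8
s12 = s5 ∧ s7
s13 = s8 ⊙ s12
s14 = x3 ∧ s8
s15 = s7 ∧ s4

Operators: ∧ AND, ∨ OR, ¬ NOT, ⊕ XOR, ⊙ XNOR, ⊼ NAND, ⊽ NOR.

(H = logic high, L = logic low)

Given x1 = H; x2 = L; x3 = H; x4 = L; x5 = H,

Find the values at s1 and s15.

s1 = L; s15 = L

s1 = x5 NOR x3 = H NOR H = L
s2 = s1 NOR x3 = L NOR H = L
s3 = s2 OR s1 = L OR L = L
s4 = x3 XOR x2 = H XOR L = H
s5 = s1 AND s2 = L AND L = L
s7 = s5 AND s3 = L AND L = L
s15 = s7 AND s4 = L AND H = L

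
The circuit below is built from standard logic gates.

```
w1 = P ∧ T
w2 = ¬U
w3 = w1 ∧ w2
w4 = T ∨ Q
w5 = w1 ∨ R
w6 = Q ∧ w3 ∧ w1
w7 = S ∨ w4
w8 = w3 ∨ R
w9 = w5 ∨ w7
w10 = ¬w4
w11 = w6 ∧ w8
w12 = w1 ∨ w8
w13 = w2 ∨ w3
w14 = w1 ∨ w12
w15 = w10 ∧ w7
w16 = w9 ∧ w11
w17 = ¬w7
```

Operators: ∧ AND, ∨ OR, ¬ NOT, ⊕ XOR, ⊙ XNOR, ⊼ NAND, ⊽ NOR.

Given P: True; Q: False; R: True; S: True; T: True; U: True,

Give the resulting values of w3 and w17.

w3 = False  w17 = False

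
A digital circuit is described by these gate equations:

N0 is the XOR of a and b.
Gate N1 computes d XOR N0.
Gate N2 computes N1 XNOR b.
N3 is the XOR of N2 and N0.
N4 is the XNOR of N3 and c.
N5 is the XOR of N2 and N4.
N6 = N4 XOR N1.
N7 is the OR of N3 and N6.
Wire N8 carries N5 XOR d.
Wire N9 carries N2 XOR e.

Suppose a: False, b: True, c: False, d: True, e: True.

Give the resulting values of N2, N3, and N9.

N2 = False, N3 = True, N9 = True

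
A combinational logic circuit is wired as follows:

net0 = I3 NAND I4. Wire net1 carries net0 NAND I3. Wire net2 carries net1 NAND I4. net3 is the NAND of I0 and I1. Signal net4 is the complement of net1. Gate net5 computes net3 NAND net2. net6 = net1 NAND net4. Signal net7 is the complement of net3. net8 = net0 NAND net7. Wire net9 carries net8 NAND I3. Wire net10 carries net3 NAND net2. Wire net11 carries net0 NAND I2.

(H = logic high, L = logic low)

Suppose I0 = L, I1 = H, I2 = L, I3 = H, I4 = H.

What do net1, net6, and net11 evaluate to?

net0 = I3 NAND I4 = H NAND H = L
net1 = net0 NAND I3 = L NAND H = H
net4 = NOT net1 = NOT H = L
net6 = net1 NAND net4 = H NAND L = H
net11 = net0 NAND I2 = L NAND L = H

net1 = H, net6 = H, net11 = H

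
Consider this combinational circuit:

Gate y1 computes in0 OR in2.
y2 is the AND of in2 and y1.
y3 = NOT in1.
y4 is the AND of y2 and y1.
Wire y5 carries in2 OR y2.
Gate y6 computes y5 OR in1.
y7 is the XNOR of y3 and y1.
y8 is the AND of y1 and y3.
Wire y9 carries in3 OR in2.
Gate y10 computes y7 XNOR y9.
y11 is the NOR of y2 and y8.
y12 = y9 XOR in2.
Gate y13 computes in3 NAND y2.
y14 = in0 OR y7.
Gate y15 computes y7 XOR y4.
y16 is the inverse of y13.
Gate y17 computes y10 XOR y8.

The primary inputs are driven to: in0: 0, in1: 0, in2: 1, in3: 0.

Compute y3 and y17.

y3 = 1, y17 = 0

y1 = in0 OR in2 = 0 OR 1 = 1
y3 = NOT in1 = NOT 0 = 1
y7 = y3 XNOR y1 = 1 XNOR 1 = 1
y8 = y1 AND y3 = 1 AND 1 = 1
y9 = in3 OR in2 = 0 OR 1 = 1
y10 = y7 XNOR y9 = 1 XNOR 1 = 1
y17 = y10 XOR y8 = 1 XOR 1 = 0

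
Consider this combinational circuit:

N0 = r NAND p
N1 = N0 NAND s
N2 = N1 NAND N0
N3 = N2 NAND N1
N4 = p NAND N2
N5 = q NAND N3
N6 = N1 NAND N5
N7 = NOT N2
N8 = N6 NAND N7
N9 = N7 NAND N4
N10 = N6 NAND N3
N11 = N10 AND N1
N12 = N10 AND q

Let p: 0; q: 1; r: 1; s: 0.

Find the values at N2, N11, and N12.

N2 = 0; N11 = 0; N12 = 0

N0 = r NAND p = 1 NAND 0 = 1
N1 = N0 NAND s = 1 NAND 0 = 1
N2 = N1 NAND N0 = 1 NAND 1 = 0
N3 = N2 NAND N1 = 0 NAND 1 = 1
N5 = q NAND N3 = 1 NAND 1 = 0
N6 = N1 NAND N5 = 1 NAND 0 = 1
N10 = N6 NAND N3 = 1 NAND 1 = 0
N11 = N10 AND N1 = 0 AND 1 = 0
N12 = N10 AND q = 0 AND 1 = 0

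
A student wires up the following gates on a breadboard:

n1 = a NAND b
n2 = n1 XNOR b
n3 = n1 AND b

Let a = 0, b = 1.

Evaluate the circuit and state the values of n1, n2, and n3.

n1 = 1; n2 = 1; n3 = 1

n1 = a NAND b = 0 NAND 1 = 1
n2 = n1 XNOR b = 1 XNOR 1 = 1
n3 = n1 AND b = 1 AND 1 = 1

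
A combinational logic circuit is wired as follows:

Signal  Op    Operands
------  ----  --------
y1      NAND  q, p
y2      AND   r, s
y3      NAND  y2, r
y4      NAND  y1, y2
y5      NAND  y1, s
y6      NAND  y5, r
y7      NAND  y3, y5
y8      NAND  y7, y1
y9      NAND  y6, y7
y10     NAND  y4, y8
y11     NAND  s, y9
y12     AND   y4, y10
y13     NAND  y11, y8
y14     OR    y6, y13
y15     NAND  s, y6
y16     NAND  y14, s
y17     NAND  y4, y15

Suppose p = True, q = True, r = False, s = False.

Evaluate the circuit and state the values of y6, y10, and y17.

y6 = True, y10 = False, y17 = False

y1 = q NAND p = True NAND True = False
y2 = r AND s = False AND False = False
y3 = y2 NAND r = False NAND False = True
y4 = y1 NAND y2 = False NAND False = True
y5 = y1 NAND s = False NAND False = True
y6 = y5 NAND r = True NAND False = True
y7 = y3 NAND y5 = True NAND True = False
y8 = y7 NAND y1 = False NAND False = True
y10 = y4 NAND y8 = True NAND True = False
y15 = s NAND y6 = False NAND True = True
y17 = y4 NAND y15 = True NAND True = False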